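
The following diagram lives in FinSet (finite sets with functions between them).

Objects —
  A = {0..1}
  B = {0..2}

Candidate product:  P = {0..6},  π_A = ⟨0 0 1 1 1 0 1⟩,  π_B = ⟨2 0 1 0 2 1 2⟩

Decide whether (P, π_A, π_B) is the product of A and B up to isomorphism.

Answer: NOT A VALID PRODUCT — |P|=7 ≠ |A|·|B|=6

Derivation:
|A|·|B| = 2·3 = 6;  |P| = 7
  → cardinalities differ; no bijection possible.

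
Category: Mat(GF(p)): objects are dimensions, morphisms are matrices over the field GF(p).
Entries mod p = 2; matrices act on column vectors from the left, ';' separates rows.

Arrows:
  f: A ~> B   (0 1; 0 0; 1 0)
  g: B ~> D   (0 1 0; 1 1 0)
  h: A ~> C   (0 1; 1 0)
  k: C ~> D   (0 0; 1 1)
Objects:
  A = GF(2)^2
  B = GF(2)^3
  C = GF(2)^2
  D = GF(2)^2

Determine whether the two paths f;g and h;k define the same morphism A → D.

Path 1 = f;g:
  e0=(1,0) f~>(0,0,1) g~>(0,0)
  e1=(0,1) f~>(1,0,0) g~>(0,1)
  result₁ = (0 0; 0 1)
Path 2 = h;k:
  e0=(1,0) h~>(0,1) k~>(0,1)
  e1=(0,1) h~>(1,0) k~>(0,1)
  result₂ = (0 0; 1 1)
Equal? differ; not commutative

Answer: DOES NOT COMMUTE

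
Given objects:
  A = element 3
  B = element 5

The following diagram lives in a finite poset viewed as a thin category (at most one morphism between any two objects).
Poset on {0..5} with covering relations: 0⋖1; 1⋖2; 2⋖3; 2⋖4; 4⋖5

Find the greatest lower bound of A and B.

{x : x<=A ∧ x<=B} = {0,1,2}  (A=3, B=5)
  0 <= 2
  1 <= 2
  2 <= 2
glb = 2

Answer: A∧B = 2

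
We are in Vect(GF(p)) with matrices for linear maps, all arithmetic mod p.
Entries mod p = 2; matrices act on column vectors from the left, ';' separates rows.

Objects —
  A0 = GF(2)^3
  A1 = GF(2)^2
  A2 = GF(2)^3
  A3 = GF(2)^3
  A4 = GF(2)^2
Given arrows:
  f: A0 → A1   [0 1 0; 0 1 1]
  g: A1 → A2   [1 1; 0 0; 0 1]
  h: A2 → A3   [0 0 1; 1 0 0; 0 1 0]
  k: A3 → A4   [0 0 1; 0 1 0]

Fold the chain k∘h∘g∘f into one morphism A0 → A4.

Answer: [0 0 0; 0 0 1]

Trace:
  e0=[1,0,0] f→[0,0] g→[0,0,0] h→[0,0,0] k→[0,0]
  e1=[0,1,0] f→[1,1] g→[0,0,1] h→[1,0,0] k→[0,0]
  e2=[0,0,1] f→[0,1] g→[1,0,1] h→[1,1,0] k→[0,1]
result: [0 0 0; 0 0 1]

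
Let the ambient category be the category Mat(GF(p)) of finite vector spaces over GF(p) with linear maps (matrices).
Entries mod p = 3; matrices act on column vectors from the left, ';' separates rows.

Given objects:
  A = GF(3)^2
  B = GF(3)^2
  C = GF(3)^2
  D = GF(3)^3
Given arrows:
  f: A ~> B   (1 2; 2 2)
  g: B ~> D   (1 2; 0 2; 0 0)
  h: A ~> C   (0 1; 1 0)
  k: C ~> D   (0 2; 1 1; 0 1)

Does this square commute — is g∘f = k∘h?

Path 1 = f;g:
  e0=⟨1,0⟩ f~>⟨1,2⟩ g~>⟨2,1,0⟩
  e1=⟨0,1⟩ f~>⟨2,2⟩ g~>⟨0,1,0⟩
  ⟦path⟧₁ = (2 0; 1 1; 0 0)
Path 2 = h;k:
  e0=⟨1,0⟩ h~>⟨0,1⟩ k~>⟨2,1,1⟩
  e1=⟨0,1⟩ h~>⟨1,0⟩ k~>⟨0,1,0⟩
  ⟦path⟧₂ = (2 0; 1 1; 1 0)
Equal? differ; not commutative

Answer: DOES NOT COMMUTE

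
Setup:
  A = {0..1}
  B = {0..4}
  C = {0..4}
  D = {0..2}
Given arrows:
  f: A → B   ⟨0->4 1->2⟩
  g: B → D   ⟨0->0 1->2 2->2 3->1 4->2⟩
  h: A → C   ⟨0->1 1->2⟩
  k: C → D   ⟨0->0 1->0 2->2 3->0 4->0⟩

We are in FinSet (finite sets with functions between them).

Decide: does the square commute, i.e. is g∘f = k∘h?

Answer: DOES NOT COMMUTE

Derivation:
Along f;g (path 1):
  0 f→4 g→2
  1 f→2 g→2
  composite₁ = ⟨0->2 1->2⟩
Along h;k (path 2):
  0 h→1 k→0
  1 h→2 k→2
  composite₂ = ⟨0->0 1->2⟩
Equal? distinct morphisms ✗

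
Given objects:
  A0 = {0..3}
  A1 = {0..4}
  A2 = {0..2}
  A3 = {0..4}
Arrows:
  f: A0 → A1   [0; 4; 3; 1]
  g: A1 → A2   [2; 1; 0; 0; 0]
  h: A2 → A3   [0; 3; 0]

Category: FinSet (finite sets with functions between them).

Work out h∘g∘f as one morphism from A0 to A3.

Answer: [0; 0; 0; 3]

Trace:
  0 f→0 g→2 h→0
  1 f→4 g→0 h→0
  2 f→3 g→0 h→0
  3 f→1 g→1 h→3
⟦path⟧: [0; 0; 0; 3]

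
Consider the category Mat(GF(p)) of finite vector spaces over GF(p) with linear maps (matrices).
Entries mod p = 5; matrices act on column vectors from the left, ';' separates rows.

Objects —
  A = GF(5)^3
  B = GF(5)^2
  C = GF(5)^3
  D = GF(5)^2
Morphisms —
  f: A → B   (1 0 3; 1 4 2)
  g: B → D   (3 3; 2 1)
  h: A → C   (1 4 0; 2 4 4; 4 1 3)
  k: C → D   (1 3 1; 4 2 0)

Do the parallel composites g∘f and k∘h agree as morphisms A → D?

Answer: COMMUTES

Trace:
Path 1 = f;g:
  e0=[1,0,0] f→[1,1] g→[1,3]
  e1=[0,1,0] f→[0,4] g→[2,4]
  e2=[0,0,1] f→[3,2] g→[0,3]
  ⟦path⟧₁ = (1 2 0; 3 4 3)
Path 2 = h;k:
  e0=[1,0,0] h→[1,2,4] k→[1,3]
  e1=[0,1,0] h→[4,4,1] k→[2,4]
  e2=[0,0,1] h→[0,4,3] k→[0,3]
  ⟦path⟧₂ = (1 2 0; 3 4 3)
Equal? YES — commutes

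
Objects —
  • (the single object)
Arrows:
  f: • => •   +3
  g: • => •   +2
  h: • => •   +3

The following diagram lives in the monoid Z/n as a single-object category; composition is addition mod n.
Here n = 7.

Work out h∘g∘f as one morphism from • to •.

Answer: +1

Derivation:
  0 +3≡3 +2≡5 +3≡1  (mod 7)
⟦path⟧: +1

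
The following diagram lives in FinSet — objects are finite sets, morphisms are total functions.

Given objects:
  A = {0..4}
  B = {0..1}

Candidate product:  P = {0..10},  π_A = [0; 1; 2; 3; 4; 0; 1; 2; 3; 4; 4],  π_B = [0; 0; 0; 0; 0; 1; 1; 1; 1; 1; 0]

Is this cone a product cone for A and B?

|A|·|B| = 5·2 = 10;  |P| = 11
  → cardinalities differ; no bijection possible.

Answer: NOT A VALID PRODUCT — |P|=11 ≠ |A|·|B|=10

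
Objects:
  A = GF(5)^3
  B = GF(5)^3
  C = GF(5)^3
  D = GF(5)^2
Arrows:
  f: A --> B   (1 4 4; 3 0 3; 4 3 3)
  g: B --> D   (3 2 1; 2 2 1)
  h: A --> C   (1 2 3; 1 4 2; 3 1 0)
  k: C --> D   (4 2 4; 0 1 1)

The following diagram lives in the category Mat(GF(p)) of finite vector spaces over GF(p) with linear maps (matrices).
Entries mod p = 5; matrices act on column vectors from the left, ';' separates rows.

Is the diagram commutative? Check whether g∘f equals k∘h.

Answer: DOES NOT COMMUTE

Trace:
Path 1 = f;g:
  e0=[1,0,0] f-->[1,3,4] g-->[3,2]
  e1=[0,1,0] f-->[4,0,3] g-->[0,1]
  e2=[0,0,1] f-->[4,3,3] g-->[1,2]
  result₁ = (3 0 1; 2 1 2)
Path 2 = h;k:
  e0=[1,0,0] h-->[1,1,3] k-->[3,4]
  e1=[0,1,0] h-->[2,4,1] k-->[0,0]
  e2=[0,0,1] h-->[3,2,0] k-->[1,2]
  result₂ = (3 0 1; 4 0 2)
Equal? NO — does not commute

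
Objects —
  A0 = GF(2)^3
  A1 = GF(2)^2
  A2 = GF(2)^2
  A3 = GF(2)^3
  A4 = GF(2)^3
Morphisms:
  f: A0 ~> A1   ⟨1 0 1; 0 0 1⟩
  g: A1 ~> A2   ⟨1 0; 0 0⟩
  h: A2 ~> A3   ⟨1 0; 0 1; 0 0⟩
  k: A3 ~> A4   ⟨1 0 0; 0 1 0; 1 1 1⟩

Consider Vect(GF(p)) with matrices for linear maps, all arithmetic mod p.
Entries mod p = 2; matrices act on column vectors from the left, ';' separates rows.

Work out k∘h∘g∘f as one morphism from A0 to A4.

Answer: ⟨1 0 1; 0 0 0; 1 0 1⟩

Work:
  e0=[1,0,0] f~>[1,0] g~>[1,0] h~>[1,0,0] k~>[1,0,1]
  e1=[0,1,0] f~>[0,0] g~>[0,0] h~>[0,0,0] k~>[0,0,0]
  e2=[0,0,1] f~>[1,1] g~>[1,0] h~>[1,0,0] k~>[1,0,1]
composite: ⟨1 0 1; 0 0 0; 1 0 1⟩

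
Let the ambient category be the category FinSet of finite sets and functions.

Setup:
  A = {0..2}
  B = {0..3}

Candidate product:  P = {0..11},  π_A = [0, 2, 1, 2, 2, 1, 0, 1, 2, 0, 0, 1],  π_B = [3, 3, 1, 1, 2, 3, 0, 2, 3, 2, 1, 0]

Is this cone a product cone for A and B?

Answer: NOT A VALID PRODUCT — duplicate pair at indices 8,1

Trace:
|A|·|B| = 3·4 = 12;  |P| = 12
Check the pairing map k ↦ (π_A(k), π_B(k)):
  0 -> (0,3)
  1 -> (2,3)
  2 -> (1,1)
  3 -> (2,1)
  4 -> (2,2)
  5 -> (1,3)
  6 -> (0,0)
  7 -> (1,2)
  8 -> (2,3)  ✗ repeats pair of k=1
  9 -> (0,2)
  10 -> (0,1)
  11 -> (1,0)
distinct pairs in image: 11 / 12 needed
  → (2,3) hit at k=1 and k=8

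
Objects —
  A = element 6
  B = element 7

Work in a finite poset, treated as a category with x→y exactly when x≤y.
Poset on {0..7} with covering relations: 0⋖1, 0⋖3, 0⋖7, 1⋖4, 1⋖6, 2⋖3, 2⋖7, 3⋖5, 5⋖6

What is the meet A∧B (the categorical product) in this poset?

{x : x≤A ∧ x≤B} = {0,2}  (A=6, B=7)
  maximal lower bounds 0 and 2 are incomparable: neither 0≤2 nor 2≤0
→ no greatest lower bound exists

Answer: NO MEET EXISTS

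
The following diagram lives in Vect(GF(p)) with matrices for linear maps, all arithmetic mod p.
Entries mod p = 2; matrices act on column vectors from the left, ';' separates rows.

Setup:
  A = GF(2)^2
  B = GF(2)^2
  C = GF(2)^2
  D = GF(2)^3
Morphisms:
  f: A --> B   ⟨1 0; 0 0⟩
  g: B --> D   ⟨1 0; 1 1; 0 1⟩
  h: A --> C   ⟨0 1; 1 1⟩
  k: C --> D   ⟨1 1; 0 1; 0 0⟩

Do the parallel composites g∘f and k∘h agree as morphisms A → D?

Along f;g (path 1):
  e0=(1,0) f-->(1,0) g-->(1,1,0)
  e1=(0,1) f-->(0,0) g-->(0,0,0)
  composite₁ = ⟨1 0; 1 0; 0 0⟩
Along h;k (path 2):
  e0=(1,0) h-->(0,1) k-->(1,1,0)
  e1=(0,1) h-->(1,1) k-->(0,1,0)
  composite₂ = ⟨1 0; 1 1; 0 0⟩
Equal? differ; not commutative

Answer: DOES NOT COMMUTE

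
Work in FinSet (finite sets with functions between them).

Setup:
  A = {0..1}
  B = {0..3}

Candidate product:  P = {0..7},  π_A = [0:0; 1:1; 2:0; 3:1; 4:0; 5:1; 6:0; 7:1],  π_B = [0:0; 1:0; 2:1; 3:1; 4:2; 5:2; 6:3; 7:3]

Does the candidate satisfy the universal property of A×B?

Answer: VALID PRODUCT

Trace:
|A|·|B| = 2·4 = 8;  |P| = 8
Check the pairing map k ↦ (π_A(k), π_B(k)):
  0 : (0,0)
  1 : (1,0)
  2 : (0,1)
  3 : (1,1)
  4 : (0,2)
  5 : (1,2)
  6 : (0,3)
  7 : (1,3)
distinct pairs in image: 8 / 8 needed
  → bijection onto A×B; projections well-typed.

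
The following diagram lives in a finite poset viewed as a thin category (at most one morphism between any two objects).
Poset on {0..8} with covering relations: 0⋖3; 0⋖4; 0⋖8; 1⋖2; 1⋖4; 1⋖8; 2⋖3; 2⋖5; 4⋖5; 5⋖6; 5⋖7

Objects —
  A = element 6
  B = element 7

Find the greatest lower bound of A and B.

{x : x⊑A ∧ x⊑B} = {0,1,2,4,5}  (A=6, B=7)
  0 ⊑ 5
  1 ⊑ 5
  2 ⊑ 5
  4 ⊑ 5
  5 ⊑ 5
glb = 5

Answer: A∧B = 5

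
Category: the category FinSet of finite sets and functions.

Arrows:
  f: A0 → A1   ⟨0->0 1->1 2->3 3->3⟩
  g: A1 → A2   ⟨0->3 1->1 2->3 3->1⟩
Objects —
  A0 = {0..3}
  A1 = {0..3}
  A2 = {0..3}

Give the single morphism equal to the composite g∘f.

Answer: ⟨0->3 1->1 2->1 3->1⟩

Work:
  0 f→0 g→3
  1 f→1 g→1
  2 f→3 g→1
  3 f→3 g→1
composite: ⟨0->3 1->1 2->1 3->1⟩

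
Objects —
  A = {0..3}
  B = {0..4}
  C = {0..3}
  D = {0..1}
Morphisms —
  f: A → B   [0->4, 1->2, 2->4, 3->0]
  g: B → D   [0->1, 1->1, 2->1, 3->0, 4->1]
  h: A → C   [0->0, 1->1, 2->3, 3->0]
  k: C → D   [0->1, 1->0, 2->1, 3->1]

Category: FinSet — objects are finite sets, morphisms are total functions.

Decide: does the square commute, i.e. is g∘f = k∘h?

Answer: DOES NOT COMMUTE

Work:
1) trace f;g:
  0 f→4 g→1
  1 f→2 g→1
  2 f→4 g→1
  3 f→0 g→1
  composite₁ = [0->1, 1->1, 2->1, 3->1]
2) trace h;k:
  0 h→0 k→1
  1 h→1 k→0
  2 h→3 k→1
  3 h→0 k→1
  composite₂ = [0->1, 1->0, 2->1, 3->1]
Equal? differ; not commutative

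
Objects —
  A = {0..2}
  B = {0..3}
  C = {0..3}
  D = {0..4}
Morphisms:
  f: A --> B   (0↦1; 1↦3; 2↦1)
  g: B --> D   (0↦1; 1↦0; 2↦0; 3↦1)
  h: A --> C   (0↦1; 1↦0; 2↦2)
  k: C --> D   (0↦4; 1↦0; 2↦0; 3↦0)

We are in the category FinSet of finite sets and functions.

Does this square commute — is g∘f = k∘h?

Along f;g (path 1):
  0 f-->1 g-->0
  1 f-->3 g-->1
  2 f-->1 g-->0
  result₁ = (0↦0; 1↦1; 2↦0)
Along h;k (path 2):
  0 h-->1 k-->0
  1 h-->0 k-->4
  2 h-->2 k-->0
  result₂ = (0↦0; 1↦4; 2↦0)
Equal? differ; not commutative

Answer: DOES NOT COMMUTE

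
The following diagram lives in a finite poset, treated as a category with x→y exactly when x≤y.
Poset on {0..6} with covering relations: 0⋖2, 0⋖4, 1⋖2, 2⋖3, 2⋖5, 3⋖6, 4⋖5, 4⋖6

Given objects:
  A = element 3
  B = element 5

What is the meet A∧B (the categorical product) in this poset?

{x : x⊑A ∧ x⊑B} = {0,1,2}  (A=3, B=5)
  0 ⊑ 2
  1 ⊑ 2
  2 ⊑ 2
glb = 2

Answer: A∧B = 2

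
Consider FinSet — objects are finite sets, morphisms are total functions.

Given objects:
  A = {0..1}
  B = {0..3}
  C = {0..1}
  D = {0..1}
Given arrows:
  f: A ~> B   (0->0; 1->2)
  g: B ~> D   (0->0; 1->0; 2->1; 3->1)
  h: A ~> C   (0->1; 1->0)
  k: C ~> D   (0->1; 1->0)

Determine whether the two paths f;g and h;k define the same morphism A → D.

Answer: COMMUTES

Trace:
Path 1 = f;g:
  0 f~>0 g~>0
  1 f~>2 g~>1
  ⟦path⟧₁ = (0->0; 1->1)
Path 2 = h;k:
  0 h~>1 k~>0
  1 h~>0 k~>1
  ⟦path⟧₂ = (0->0; 1->1)
Equal? same morphism ✓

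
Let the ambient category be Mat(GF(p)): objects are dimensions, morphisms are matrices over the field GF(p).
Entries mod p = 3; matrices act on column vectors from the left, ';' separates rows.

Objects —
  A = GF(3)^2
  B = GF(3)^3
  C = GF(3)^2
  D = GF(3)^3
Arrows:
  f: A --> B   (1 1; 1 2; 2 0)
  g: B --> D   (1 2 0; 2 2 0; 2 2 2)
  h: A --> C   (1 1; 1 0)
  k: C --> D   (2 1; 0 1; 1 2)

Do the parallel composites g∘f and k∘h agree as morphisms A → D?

Answer: DOES NOT COMMUTE

Work:
Along f;g (path 1):
  e0=(1,0) f-->(1,1,2) g-->(0,1,2)
  e1=(0,1) f-->(1,2,0) g-->(2,0,0)
  composite₁ = (0 2; 1 0; 2 0)
Along h;k (path 2):
  e0=(1,0) h-->(1,1) k-->(0,1,0)
  e1=(0,1) h-->(1,0) k-->(2,0,1)
  composite₂ = (0 2; 1 0; 0 1)
Equal? differ; not commutative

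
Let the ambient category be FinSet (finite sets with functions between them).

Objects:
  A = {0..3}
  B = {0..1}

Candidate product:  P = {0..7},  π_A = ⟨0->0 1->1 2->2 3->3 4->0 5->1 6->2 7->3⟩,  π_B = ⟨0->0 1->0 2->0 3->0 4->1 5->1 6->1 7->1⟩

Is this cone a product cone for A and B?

|A|·|B| = 4·2 = 8;  |P| = 8
Check the pairing map k ↦ (π_A(k), π_B(k)):
  0 -> (0,0)
  1 -> (1,0)
  2 -> (2,0)
  3 -> (3,0)
  4 -> (0,1)
  5 -> (1,1)
  6 -> (2,1)
  7 -> (3,1)
distinct pairs in image: 8 / 8 needed
  → bijection onto A×B; projections well-typed.

Answer: VALID PRODUCT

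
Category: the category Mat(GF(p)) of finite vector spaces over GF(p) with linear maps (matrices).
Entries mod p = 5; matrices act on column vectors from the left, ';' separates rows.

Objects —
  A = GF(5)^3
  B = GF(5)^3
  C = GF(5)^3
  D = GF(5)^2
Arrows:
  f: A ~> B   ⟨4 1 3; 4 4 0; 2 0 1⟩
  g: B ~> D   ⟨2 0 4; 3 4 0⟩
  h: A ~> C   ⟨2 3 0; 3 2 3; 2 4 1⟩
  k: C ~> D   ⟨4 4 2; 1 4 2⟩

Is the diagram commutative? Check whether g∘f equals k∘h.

1) trace f;g:
  e0=(1,0,0) f~>(4,4,2) g~>(1,3)
  e1=(0,1,0) f~>(1,4,0) g~>(2,4)
  e2=(0,0,1) f~>(3,0,1) g~>(0,4)
  result₁ = ⟨1 2 0; 3 4 4⟩
2) trace h;k:
  e0=(1,0,0) h~>(2,3,2) k~>(4,3)
  e1=(0,1,0) h~>(3,2,4) k~>(3,4)
  e2=(0,0,1) h~>(0,3,1) k~>(4,4)
  result₂ = ⟨4 3 4; 3 4 4⟩
Equal? differ; not commutative

Answer: DOES NOT COMMUTE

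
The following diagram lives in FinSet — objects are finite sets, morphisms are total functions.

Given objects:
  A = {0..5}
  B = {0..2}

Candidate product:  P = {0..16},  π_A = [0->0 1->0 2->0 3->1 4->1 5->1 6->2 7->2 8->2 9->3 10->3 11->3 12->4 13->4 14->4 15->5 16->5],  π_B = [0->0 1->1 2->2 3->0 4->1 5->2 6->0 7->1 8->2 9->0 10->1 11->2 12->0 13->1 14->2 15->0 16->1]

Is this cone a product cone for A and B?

Answer: NOT A VALID PRODUCT — |P|=17 ≠ |A|·|B|=18

Work:
|A|·|B| = 6·3 = 18;  |P| = 17
  → cardinalities differ; no bijection possible.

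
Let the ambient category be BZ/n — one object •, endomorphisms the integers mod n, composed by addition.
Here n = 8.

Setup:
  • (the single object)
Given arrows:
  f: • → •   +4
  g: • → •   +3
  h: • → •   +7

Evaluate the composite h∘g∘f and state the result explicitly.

Answer: +6

Trace:
  0 +4≡4 +3≡7 +7≡6  (mod 8)
composite: +6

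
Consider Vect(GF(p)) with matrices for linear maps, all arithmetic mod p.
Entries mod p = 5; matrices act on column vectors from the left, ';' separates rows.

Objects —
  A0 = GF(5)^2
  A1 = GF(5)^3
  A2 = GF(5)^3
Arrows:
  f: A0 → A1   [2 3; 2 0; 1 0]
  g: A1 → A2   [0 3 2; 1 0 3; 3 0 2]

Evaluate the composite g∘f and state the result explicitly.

Answer: [3 0; 0 3; 3 4]

Work:
  e0=[1,0] f→[2,2,1] g→[3,0,3]
  e1=[0,1] f→[3,0,0] g→[0,3,4]
⟦path⟧: [3 0; 0 3; 3 4]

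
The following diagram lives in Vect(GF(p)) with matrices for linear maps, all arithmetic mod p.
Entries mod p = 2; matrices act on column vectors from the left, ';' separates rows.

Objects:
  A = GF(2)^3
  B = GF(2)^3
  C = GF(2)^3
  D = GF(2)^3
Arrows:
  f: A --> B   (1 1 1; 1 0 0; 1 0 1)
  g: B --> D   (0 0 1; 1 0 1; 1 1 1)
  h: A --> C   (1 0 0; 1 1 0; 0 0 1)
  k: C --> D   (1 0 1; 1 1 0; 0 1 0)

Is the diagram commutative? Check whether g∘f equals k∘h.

1) trace f;g:
  e0=(1,0,0) f-->(1,1,1) g-->(1,0,1)
  e1=(0,1,0) f-->(1,0,0) g-->(0,1,1)
  e2=(0,0,1) f-->(1,0,1) g-->(1,0,0)
  result₁ = (1 0 1; 0 1 0; 1 1 0)
2) trace h;k:
  e0=(1,0,0) h-->(1,1,0) k-->(1,0,1)
  e1=(0,1,0) h-->(0,1,0) k-->(0,1,1)
  e2=(0,0,1) h-->(0,0,1) k-->(1,0,0)
  result₂ = (1 0 1; 0 1 0; 1 1 0)
Equal? YES — commutes

Answer: COMMUTES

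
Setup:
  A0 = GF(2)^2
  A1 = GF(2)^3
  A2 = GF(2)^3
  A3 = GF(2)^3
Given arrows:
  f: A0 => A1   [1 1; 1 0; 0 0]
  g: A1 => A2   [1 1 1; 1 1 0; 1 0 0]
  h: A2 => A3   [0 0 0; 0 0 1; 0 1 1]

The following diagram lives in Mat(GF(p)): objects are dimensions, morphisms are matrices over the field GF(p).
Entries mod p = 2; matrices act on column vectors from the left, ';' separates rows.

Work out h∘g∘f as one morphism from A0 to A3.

Answer: [0 0; 1 1; 1 0]

Trace:
  e0=(1,0) f=>(1,1,0) g=>(0,0,1) h=>(0,1,1)
  e1=(0,1) f=>(1,0,0) g=>(1,1,1) h=>(0,1,0)
result: [0 0; 1 1; 1 0]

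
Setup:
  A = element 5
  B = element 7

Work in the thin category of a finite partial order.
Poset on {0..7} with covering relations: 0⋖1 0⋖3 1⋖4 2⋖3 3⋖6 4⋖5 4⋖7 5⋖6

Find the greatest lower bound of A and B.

{x : x⊑A ∧ x⊑B} = {0,1,4}  (A=5, B=7)
  0 ⊑ 4
  1 ⊑ 4
  4 ⊑ 4
glb = 4

Answer: A∧B = 4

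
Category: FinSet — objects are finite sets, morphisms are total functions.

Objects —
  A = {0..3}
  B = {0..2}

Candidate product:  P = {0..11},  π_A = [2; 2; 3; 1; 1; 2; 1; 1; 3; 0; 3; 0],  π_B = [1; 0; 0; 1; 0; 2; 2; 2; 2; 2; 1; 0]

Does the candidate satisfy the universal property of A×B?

|A|·|B| = 4·3 = 12;  |P| = 12
Check the pairing map k ↦ (π_A(k), π_B(k)):
  0 -> (2,1)
  1 -> (2,0)
  2 -> (3,0)
  3 -> (1,1)
  4 -> (1,0)
  5 -> (2,2)
  6 -> (1,2)
  7 -> (1,2)  ✗ repeats pair of k=6
  8 -> (3,2)
  9 -> (0,2)
  10 -> (3,1)
  11 -> (0,0)
distinct pairs in image: 11 / 12 needed
  → (1,2) hit at k=6 and k=7

Answer: NOT A VALID PRODUCT — duplicate pair at indices 7,6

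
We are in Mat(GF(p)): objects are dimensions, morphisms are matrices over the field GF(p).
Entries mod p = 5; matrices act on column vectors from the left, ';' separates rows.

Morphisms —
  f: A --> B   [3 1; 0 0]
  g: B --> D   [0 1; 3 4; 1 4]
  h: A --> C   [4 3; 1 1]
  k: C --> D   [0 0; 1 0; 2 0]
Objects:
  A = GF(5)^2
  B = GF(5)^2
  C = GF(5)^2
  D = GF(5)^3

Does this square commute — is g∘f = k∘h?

Answer: COMMUTES

Work:
1) trace f;g:
  e0=(1,0) f-->(3,0) g-->(0,4,3)
  e1=(0,1) f-->(1,0) g-->(0,3,1)
  result₁ = [0 0; 4 3; 3 1]
2) trace h;k:
  e0=(1,0) h-->(4,1) k-->(0,4,3)
  e1=(0,1) h-->(3,1) k-->(0,3,1)
  result₂ = [0 0; 4 3; 3 1]
Equal? YES — commutes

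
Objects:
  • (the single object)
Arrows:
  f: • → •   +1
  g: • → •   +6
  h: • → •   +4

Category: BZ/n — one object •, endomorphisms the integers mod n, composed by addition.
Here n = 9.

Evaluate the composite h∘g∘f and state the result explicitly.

Answer: +2

Work:
  0 +1≡1 +6≡7 +4≡2  (mod 9)
⟦path⟧: +2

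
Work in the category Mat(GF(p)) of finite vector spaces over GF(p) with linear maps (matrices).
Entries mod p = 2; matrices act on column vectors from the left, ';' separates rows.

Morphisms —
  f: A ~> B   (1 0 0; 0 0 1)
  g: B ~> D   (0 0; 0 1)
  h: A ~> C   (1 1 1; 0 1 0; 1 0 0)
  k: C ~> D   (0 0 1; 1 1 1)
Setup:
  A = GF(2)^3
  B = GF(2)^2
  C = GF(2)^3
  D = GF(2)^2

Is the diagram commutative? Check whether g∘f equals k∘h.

Answer: DOES NOT COMMUTE

Trace:
Along f;g (path 1):
  e0=[1,0,0] f~>[1,0] g~>[0,0]
  e1=[0,1,0] f~>[0,0] g~>[0,0]
  e2=[0,0,1] f~>[0,1] g~>[0,1]
  ⟦path⟧₁ = (0 0 0; 0 0 1)
Along h;k (path 2):
  e0=[1,0,0] h~>[1,0,1] k~>[1,0]
  e1=[0,1,0] h~>[1,1,0] k~>[0,0]
  e2=[0,0,1] h~>[1,0,0] k~>[0,1]
  ⟦path⟧₂ = (1 0 0; 0 0 1)
Equal? differ; not commutative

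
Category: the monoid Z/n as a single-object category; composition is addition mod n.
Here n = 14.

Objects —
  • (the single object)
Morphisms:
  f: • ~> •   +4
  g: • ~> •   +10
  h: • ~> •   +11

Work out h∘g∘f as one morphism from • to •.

Answer: +11

Work:
  0 +4≡4 +10≡0 +11≡11  (mod 14)
result: +11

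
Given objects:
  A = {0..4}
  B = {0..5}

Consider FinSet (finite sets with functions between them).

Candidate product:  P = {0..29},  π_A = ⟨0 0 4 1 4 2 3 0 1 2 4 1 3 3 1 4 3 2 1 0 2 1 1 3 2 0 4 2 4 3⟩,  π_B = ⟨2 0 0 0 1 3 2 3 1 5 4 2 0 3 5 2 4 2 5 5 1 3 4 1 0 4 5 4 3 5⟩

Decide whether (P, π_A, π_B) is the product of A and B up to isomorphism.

|A|·|B| = 5·6 = 30;  |P| = 30
Check the pairing map k ↦ (π_A(k), π_B(k)):
  0 : (0,2)
  1 : (0,0)
  2 : (4,0)
  3 : (1,0)
  4 : (4,1)
  5 : (2,3)
  6 : (3,2)
  7 : (0,3)
  8 : (1,1)
  9 : (2,5)
  10 : (4,4)
  11 : (1,2)
  12 : (3,0)
  13 : (3,3)
  14 : (1,5)
  15 : (4,2)
  16 : (3,4)
  17 : (2,2)
  18 : (1,5)  ✗ repeats pair of k=14
  19 : (0,5)
  20 : (2,1)
  21 : (1,3)
  22 : (1,4)
  23 : (3,1)
  24 : (2,0)
  25 : (0,4)
  26 : (4,5)
  27 : (2,4)
  28 : (4,3)
  29 : (3,5)
distinct pairs in image: 29 / 30 needed
  → (1,5) hit at k=14 and k=18

Answer: NOT A VALID PRODUCT — duplicate pair at indices 18,14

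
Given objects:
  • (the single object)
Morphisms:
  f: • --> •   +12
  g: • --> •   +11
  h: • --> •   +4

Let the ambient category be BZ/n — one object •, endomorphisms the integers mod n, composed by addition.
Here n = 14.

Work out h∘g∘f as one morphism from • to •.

Answer: +13

Trace:
  0 +12≡12 +11≡9 +4≡13  (mod 14)
⟦path⟧: +13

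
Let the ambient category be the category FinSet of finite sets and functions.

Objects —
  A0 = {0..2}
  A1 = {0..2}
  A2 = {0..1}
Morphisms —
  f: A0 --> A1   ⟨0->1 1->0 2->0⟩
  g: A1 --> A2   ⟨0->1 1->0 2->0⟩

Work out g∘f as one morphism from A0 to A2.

Answer: ⟨0->0 1->1 2->1⟩

Work:
  0 f-->1 g-->0
  1 f-->0 g-->1
  2 f-->0 g-->1
result: ⟨0->0 1->1 2->1⟩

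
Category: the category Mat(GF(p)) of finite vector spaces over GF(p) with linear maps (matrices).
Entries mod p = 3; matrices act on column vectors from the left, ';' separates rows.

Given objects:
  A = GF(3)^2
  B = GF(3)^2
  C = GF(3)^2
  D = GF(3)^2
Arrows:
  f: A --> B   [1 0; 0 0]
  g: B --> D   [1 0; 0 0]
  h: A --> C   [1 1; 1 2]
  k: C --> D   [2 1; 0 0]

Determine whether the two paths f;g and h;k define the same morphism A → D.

Answer: DOES NOT COMMUTE

Trace:
Along f;g (path 1):
  e0=[1,0] f-->[1,0] g-->[1,0]
  e1=[0,1] f-->[0,0] g-->[0,0]
  ⟦path⟧₁ = [1 0; 0 0]
Along h;k (path 2):
  e0=[1,0] h-->[1,1] k-->[0,0]
  e1=[0,1] h-->[1,2] k-->[1,0]
  ⟦path⟧₂ = [0 1; 0 0]
Equal? differ; not commutative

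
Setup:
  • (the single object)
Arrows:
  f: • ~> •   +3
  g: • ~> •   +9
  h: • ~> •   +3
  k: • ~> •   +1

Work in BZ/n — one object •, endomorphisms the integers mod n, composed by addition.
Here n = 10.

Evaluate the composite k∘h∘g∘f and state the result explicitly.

Answer: +6

Derivation:
  0 +3≡3 +9≡2 +3≡5 +1≡6  (mod 10)
result: +6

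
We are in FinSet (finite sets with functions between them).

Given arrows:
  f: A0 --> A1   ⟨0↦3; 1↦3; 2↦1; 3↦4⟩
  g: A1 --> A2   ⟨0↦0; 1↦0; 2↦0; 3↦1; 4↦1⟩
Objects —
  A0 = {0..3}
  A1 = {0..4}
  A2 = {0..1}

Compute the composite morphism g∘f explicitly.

  0 f-->3 g-->1
  1 f-->3 g-->1
  2 f-->1 g-->0
  3 f-->4 g-->1
result: ⟨0↦1; 1↦1; 2↦0; 3↦1⟩

Answer: ⟨0↦1; 1↦1; 2↦0; 3↦1⟩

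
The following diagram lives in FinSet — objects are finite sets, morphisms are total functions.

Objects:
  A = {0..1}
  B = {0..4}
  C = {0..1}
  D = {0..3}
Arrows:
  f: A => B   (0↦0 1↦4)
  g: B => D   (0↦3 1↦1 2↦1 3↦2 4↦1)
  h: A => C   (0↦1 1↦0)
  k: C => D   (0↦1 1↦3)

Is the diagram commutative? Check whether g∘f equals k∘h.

Answer: COMMUTES

Trace:
1) trace f;g:
  0 f=>0 g=>3
  1 f=>4 g=>1
  ⟦path⟧₁ = (0↦3 1↦1)
2) trace h;k:
  0 h=>1 k=>3
  1 h=>0 k=>1
  ⟦path⟧₂ = (0↦3 1↦1)
Equal? YES — commutes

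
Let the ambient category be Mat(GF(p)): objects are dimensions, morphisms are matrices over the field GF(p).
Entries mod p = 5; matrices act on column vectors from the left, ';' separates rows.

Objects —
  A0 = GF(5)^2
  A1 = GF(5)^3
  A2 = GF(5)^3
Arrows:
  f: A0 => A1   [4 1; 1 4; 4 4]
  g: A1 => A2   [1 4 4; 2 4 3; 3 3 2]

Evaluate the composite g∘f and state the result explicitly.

Answer: [4 3; 4 0; 3 3]

Trace:
  e0=⟨1,0⟩ f=>⟨4,1,4⟩ g=>⟨4,4,3⟩
  e1=⟨0,1⟩ f=>⟨1,4,4⟩ g=>⟨3,0,3⟩
result: [4 3; 4 0; 3 3]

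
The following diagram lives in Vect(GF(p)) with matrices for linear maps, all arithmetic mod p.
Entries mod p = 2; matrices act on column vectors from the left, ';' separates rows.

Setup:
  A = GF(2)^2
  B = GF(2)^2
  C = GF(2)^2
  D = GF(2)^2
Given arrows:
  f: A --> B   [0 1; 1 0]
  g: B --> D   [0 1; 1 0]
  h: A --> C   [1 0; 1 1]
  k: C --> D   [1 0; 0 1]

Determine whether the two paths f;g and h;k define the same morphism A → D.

Answer: DOES NOT COMMUTE

Work:
Along f;g (path 1):
  e0=⟨1,0⟩ f-->⟨0,1⟩ g-->⟨1,0⟩
  e1=⟨0,1⟩ f-->⟨1,0⟩ g-->⟨0,1⟩
  composite₁ = [1 0; 0 1]
Along h;k (path 2):
  e0=⟨1,0⟩ h-->⟨1,1⟩ k-->⟨1,1⟩
  e1=⟨0,1⟩ h-->⟨0,1⟩ k-->⟨0,1⟩
  composite₂ = [1 0; 1 1]
Equal? differ; not commutative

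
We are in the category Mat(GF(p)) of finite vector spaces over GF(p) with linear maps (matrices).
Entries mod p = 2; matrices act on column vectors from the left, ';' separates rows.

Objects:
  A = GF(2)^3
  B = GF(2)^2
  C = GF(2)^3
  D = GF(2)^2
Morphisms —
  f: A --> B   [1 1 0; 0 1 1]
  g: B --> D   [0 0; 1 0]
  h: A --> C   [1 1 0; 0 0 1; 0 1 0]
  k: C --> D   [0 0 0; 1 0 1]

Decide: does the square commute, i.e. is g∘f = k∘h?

1) trace f;g:
  e0=[1,0,0] f-->[1,0] g-->[0,1]
  e1=[0,1,0] f-->[1,1] g-->[0,1]
  e2=[0,0,1] f-->[0,1] g-->[0,0]
  result₁ = [0 0 0; 1 1 0]
2) trace h;k:
  e0=[1,0,0] h-->[1,0,0] k-->[0,1]
  e1=[0,1,0] h-->[1,0,1] k-->[0,0]
  e2=[0,0,1] h-->[0,1,0] k-->[0,0]
  result₂ = [0 0 0; 1 0 0]
Equal? differ; not commutative

Answer: DOES NOT COMMUTE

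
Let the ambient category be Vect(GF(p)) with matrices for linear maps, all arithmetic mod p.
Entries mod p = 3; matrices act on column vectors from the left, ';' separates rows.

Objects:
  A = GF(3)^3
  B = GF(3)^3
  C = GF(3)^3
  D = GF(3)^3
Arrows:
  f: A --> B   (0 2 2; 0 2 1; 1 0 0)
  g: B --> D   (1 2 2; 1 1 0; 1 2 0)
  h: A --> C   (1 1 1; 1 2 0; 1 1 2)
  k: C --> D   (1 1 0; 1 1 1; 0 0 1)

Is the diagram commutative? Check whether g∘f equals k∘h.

Path 1 = f;g:
  e0=(1,0,0) f-->(0,0,1) g-->(2,0,0)
  e1=(0,1,0) f-->(2,2,0) g-->(0,1,0)
  e2=(0,0,1) f-->(2,1,0) g-->(1,0,1)
  result₁ = (2 0 1; 0 1 0; 0 0 1)
Path 2 = h;k:
  e0=(1,0,0) h-->(1,1,1) k-->(2,0,1)
  e1=(0,1,0) h-->(1,2,1) k-->(0,1,1)
  e2=(0,0,1) h-->(1,0,2) k-->(1,0,2)
  result₂ = (2 0 1; 0 1 0; 1 1 2)
Equal? distinct morphisms ✗

Answer: DOES NOT COMMUTE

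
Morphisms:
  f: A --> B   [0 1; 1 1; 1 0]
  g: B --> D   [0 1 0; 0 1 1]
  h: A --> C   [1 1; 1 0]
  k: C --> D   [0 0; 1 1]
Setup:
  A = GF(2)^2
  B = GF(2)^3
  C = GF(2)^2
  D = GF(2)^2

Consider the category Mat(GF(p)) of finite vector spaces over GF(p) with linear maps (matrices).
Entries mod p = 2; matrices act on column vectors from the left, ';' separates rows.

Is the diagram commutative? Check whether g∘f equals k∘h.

Along f;g (path 1):
  e0=(1,0) f-->(0,1,1) g-->(1,0)
  e1=(0,1) f-->(1,1,0) g-->(1,1)
  result₁ = [1 1; 0 1]
Along h;k (path 2):
  e0=(1,0) h-->(1,1) k-->(0,0)
  e1=(0,1) h-->(1,0) k-->(0,1)
  result₂ = [0 0; 0 1]
Equal? differ; not commutative

Answer: DOES NOT COMMUTE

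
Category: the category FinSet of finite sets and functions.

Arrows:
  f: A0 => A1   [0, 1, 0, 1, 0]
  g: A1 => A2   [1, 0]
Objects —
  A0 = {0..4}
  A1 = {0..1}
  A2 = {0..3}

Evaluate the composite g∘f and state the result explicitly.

Answer: [1, 0, 1, 0, 1]

Trace:
  0 f=>0 g=>1
  1 f=>1 g=>0
  2 f=>0 g=>1
  3 f=>1 g=>0
  4 f=>0 g=>1
⟦path⟧: [1, 0, 1, 0, 1]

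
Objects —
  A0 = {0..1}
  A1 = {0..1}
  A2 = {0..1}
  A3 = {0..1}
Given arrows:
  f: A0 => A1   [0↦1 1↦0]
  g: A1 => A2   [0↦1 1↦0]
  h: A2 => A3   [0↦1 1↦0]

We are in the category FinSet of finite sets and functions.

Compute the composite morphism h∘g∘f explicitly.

  0 f=>1 g=>0 h=>1
  1 f=>0 g=>1 h=>0
composite: [0↦1 1↦0]

Answer: [0↦1 1↦0]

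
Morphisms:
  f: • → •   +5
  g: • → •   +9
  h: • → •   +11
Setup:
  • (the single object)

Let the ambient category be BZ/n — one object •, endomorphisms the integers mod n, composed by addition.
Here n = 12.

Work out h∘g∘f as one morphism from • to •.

Answer: +1

Trace:
  0 +5≡5 +9≡2 +11≡1  (mod 12)
composite: +1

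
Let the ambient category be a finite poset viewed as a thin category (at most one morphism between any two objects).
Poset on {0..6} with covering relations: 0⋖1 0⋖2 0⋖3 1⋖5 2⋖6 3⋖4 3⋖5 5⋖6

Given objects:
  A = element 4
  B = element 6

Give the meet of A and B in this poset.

Answer: A∧B = 3

Trace:
Common predecessors of 4,6: {0,3}
  0 <= 3
  3 <= 3
glb = 3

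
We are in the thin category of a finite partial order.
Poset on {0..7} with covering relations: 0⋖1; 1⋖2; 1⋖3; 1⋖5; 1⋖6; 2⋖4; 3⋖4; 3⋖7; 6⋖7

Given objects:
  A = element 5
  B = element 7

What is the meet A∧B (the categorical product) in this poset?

Answer: A∧B = 1

Work:
{x : x⊑A ∧ x⊑B} = {0,1}  (A=5, B=7)
  0 ⊑ 1
  1 ⊑ 1
glb = 1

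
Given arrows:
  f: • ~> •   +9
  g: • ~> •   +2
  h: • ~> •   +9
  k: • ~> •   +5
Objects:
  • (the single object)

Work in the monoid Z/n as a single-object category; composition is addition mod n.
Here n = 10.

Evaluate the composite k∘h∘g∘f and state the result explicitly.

  0 +9≡9 +2≡1 +9≡0 +5≡5  (mod 10)
⟦path⟧: +5

Answer: +5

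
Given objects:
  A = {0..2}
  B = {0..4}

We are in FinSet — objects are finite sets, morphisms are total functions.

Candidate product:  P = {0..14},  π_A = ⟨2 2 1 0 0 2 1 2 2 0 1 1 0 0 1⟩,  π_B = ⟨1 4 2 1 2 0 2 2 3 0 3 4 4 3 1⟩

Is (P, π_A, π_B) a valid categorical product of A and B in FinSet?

Answer: NOT A VALID PRODUCT — duplicate pair at indices 6,2

Trace:
|A|·|B| = 3·5 = 15;  |P| = 15
Check the pairing map k ↦ (π_A(k), π_B(k)):
  0 -> (2,1)
  1 -> (2,4)
  2 -> (1,2)
  3 -> (0,1)
  4 -> (0,2)
  5 -> (2,0)
  6 -> (1,2)  ✗ repeats pair of k=2
  7 -> (2,2)
  8 -> (2,3)
  9 -> (0,0)
  10 -> (1,3)
  11 -> (1,4)
  12 -> (0,4)
  13 -> (0,3)
  14 -> (1,1)
distinct pairs in image: 14 / 15 needed
  → (1,2) hit at k=2 and k=6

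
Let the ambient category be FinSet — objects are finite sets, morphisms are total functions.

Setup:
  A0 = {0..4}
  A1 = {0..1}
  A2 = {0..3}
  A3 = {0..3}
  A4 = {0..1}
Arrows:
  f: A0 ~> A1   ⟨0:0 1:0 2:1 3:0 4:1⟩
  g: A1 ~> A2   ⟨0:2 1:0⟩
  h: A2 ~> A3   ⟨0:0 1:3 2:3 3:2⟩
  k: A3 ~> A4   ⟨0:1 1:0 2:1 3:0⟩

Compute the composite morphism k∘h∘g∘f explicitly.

  0 f~>0 g~>2 h~>3 k~>0
  1 f~>0 g~>2 h~>3 k~>0
  2 f~>1 g~>0 h~>0 k~>1
  3 f~>0 g~>2 h~>3 k~>0
  4 f~>1 g~>0 h~>0 k~>1
⟦path⟧: ⟨0:0 1:0 2:1 3:0 4:1⟩

Answer: ⟨0:0 1:0 2:1 3:0 4:1⟩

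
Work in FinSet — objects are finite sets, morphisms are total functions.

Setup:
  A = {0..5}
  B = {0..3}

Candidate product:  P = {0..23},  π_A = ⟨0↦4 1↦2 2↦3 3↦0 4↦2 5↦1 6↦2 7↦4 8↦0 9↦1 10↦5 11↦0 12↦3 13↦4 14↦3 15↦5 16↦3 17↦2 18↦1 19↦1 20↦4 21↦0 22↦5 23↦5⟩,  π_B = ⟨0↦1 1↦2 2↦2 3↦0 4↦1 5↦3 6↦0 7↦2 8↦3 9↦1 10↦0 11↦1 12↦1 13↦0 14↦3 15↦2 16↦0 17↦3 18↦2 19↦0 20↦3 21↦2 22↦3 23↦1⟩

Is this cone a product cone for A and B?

Answer: VALID PRODUCT

Trace:
|A|·|B| = 6·4 = 24;  |P| = 24
Check the pairing map k ↦ (π_A(k), π_B(k)):
  0 ↦ (4,1)
  1 ↦ (2,2)
  2 ↦ (3,2)
  3 ↦ (0,0)
  4 ↦ (2,1)
  5 ↦ (1,3)
  6 ↦ (2,0)
  7 ↦ (4,2)
  8 ↦ (0,3)
  9 ↦ (1,1)
  10 ↦ (5,0)
  11 ↦ (0,1)
  12 ↦ (3,1)
  13 ↦ (4,0)
  14 ↦ (3,3)
  15 ↦ (5,2)
  16 ↦ (3,0)
  17 ↦ (2,3)
  18 ↦ (1,2)
  19 ↦ (1,0)
  20 ↦ (4,3)
  21 ↦ (0,2)
  22 ↦ (5,3)
  23 ↦ (5,1)
distinct pairs in image: 24 / 24 needed
  → bijection onto A×B; projections well-typed.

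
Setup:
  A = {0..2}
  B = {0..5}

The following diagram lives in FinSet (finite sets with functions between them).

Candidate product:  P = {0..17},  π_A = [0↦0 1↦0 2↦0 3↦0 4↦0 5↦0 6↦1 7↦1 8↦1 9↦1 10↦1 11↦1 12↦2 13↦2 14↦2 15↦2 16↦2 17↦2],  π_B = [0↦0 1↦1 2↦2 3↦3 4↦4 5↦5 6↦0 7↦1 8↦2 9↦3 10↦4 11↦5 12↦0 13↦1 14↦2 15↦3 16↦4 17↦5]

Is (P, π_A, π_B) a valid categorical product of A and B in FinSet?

Answer: VALID PRODUCT

Work:
|A|·|B| = 3·6 = 18;  |P| = 18
Check the pairing map k ↦ (π_A(k), π_B(k)):
  0 ↦ (0,0)
  1 ↦ (0,1)
  2 ↦ (0,2)
  3 ↦ (0,3)
  4 ↦ (0,4)
  5 ↦ (0,5)
  6 ↦ (1,0)
  7 ↦ (1,1)
  8 ↦ (1,2)
  9 ↦ (1,3)
  10 ↦ (1,4)
  11 ↦ (1,5)
  12 ↦ (2,0)
  13 ↦ (2,1)
  14 ↦ (2,2)
  15 ↦ (2,3)
  16 ↦ (2,4)
  17 ↦ (2,5)
distinct pairs in image: 18 / 18 needed
  → bijection onto A×B; projections well-typed.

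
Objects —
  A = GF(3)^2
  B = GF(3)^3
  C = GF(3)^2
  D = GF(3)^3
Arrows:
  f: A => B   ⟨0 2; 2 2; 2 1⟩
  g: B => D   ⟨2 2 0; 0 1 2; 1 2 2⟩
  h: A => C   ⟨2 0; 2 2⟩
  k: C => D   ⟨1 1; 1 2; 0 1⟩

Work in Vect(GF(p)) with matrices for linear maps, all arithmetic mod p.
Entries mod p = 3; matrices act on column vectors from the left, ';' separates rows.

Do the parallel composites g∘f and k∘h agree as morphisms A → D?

Along f;g (path 1):
  e0=(1,0) f=>(0,2,2) g=>(1,0,2)
  e1=(0,1) f=>(2,2,1) g=>(2,1,2)
  result₁ = ⟨1 2; 0 1; 2 2⟩
Along h;k (path 2):
  e0=(1,0) h=>(2,2) k=>(1,0,2)
  e1=(0,1) h=>(0,2) k=>(2,1,2)
  result₂ = ⟨1 2; 0 1; 2 2⟩
Equal? YES — commutes

Answer: COMMUTES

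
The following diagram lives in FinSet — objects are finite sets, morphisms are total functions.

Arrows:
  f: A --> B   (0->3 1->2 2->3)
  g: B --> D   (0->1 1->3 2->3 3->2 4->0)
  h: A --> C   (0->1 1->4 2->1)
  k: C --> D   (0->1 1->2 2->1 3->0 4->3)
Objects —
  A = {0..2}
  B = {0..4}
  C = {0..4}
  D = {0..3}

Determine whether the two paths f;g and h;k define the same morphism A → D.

Along f;g (path 1):
  0 f-->3 g-->2
  1 f-->2 g-->3
  2 f-->3 g-->2
  ⟦path⟧₁ = (0->2 1->3 2->2)
Along h;k (path 2):
  0 h-->1 k-->2
  1 h-->4 k-->3
  2 h-->1 k-->2
  ⟦path⟧₂ = (0->2 1->3 2->2)
Equal? YES — commutes

Answer: COMMUTES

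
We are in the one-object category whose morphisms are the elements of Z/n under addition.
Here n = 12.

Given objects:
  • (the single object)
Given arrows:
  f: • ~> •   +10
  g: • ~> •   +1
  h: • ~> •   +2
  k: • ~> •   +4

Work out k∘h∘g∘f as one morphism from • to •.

  0 +10≡10 +1≡11 +2≡1 +4≡5  (mod 12)
⟦path⟧: +5

Answer: +5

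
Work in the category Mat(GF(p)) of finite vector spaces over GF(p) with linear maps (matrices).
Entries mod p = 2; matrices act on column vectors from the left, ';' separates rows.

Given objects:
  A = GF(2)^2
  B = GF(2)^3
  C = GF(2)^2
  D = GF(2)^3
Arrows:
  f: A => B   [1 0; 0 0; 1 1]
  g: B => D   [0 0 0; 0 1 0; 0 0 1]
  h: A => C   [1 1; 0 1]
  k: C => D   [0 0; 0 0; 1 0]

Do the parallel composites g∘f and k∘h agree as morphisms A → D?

1) trace f;g:
  e0=(1,0) f=>(1,0,1) g=>(0,0,1)
  e1=(0,1) f=>(0,0,1) g=>(0,0,1)
  result₁ = [0 0; 0 0; 1 1]
2) trace h;k:
  e0=(1,0) h=>(1,0) k=>(0,0,1)
  e1=(0,1) h=>(1,1) k=>(0,0,1)
  result₂ = [0 0; 0 0; 1 1]
Equal? equal; square commutes

Answer: COMMUTES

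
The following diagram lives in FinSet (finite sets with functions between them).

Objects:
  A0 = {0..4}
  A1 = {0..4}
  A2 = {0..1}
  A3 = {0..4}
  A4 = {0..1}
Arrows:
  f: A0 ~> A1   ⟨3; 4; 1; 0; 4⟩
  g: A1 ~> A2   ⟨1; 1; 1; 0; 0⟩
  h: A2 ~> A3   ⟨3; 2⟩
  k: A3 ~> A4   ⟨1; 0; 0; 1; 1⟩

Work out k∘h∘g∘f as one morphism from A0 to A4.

  0 f~>3 g~>0 h~>3 k~>1
  1 f~>4 g~>0 h~>3 k~>1
  2 f~>1 g~>1 h~>2 k~>0
  3 f~>0 g~>1 h~>2 k~>0
  4 f~>4 g~>0 h~>3 k~>1
⟦path⟧: ⟨1; 1; 0; 0; 1⟩

Answer: ⟨1; 1; 0; 0; 1⟩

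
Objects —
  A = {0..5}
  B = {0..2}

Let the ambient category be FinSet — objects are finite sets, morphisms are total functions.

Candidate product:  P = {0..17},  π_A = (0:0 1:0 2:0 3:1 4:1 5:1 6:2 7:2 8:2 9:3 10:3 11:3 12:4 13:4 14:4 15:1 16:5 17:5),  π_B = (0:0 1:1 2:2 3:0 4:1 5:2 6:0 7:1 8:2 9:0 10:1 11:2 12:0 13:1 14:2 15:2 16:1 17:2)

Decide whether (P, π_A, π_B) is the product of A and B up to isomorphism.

|A|·|B| = 6·3 = 18;  |P| = 18
Check the pairing map k ↦ (π_A(k), π_B(k)):
  0 : (0,0)
  1 : (0,1)
  2 : (0,2)
  3 : (1,0)
  4 : (1,1)
  5 : (1,2)
  6 : (2,0)
  7 : (2,1)
  8 : (2,2)
  9 : (3,0)
  10 : (3,1)
  11 : (3,2)
  12 : (4,0)
  13 : (4,1)
  14 : (4,2)
  15 : (1,2)  ✗ repeats pair of k=5
  16 : (5,1)
  17 : (5,2)
distinct pairs in image: 17 / 18 needed
  → (1,2) hit at k=5 and k=15

Answer: NOT A VALID PRODUCT — duplicate pair at indices 5,15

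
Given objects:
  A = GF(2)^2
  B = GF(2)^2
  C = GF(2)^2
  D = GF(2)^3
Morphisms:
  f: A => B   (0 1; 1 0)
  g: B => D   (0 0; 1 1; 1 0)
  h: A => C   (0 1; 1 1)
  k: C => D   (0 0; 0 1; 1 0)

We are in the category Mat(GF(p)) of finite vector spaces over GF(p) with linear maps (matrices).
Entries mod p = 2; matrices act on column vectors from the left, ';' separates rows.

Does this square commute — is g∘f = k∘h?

Path 1 = f;g:
  e0=[1,0] f=>[0,1] g=>[0,1,0]
  e1=[0,1] f=>[1,0] g=>[0,1,1]
  result₁ = (0 0; 1 1; 0 1)
Path 2 = h;k:
  e0=[1,0] h=>[0,1] k=>[0,1,0]
  e1=[0,1] h=>[1,1] k=>[0,1,1]
  result₂ = (0 0; 1 1; 0 1)
Equal? equal; square commutes

Answer: COMMUTES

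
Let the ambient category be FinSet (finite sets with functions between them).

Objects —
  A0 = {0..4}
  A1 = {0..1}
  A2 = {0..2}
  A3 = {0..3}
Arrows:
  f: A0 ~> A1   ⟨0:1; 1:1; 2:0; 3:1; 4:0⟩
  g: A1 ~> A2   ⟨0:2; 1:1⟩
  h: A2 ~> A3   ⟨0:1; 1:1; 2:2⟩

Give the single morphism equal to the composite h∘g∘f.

Answer: ⟨0:1; 1:1; 2:2; 3:1; 4:2⟩

Work:
  0 f~>1 g~>1 h~>1
  1 f~>1 g~>1 h~>1
  2 f~>0 g~>2 h~>2
  3 f~>1 g~>1 h~>1
  4 f~>0 g~>2 h~>2
composite: ⟨0:1; 1:1; 2:2; 3:1; 4:2⟩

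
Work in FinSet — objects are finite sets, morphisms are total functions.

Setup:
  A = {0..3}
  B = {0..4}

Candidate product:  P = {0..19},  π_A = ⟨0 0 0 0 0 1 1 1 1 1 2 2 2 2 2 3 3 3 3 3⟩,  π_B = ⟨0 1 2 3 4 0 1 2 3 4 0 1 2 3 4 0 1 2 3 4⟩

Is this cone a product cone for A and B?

|A|·|B| = 4·5 = 20;  |P| = 20
Check the pairing map k ↦ (π_A(k), π_B(k)):
  0 -> (0,0)
  1 -> (0,1)
  2 -> (0,2)
  3 -> (0,3)
  4 -> (0,4)
  5 -> (1,0)
  6 -> (1,1)
  7 -> (1,2)
  8 -> (1,3)
  9 -> (1,4)
  10 -> (2,0)
  11 -> (2,1)
  12 -> (2,2)
  13 -> (2,3)
  14 -> (2,4)
  15 -> (3,0)
  16 -> (3,1)
  17 -> (3,2)
  18 -> (3,3)
  19 -> (3,4)
distinct pairs in image: 20 / 20 needed
  → bijection onto A×B; projections well-typed.

Answer: VALID PRODUCT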